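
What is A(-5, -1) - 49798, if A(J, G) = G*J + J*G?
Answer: -49788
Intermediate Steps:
A(J, G) = 2*G*J (A(J, G) = G*J + G*J = 2*G*J)
A(-5, -1) - 49798 = 2*(-1)*(-5) - 49798 = 10 - 49798 = -49788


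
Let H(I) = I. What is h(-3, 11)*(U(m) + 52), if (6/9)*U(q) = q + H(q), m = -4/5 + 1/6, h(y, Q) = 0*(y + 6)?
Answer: 0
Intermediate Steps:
h(y, Q) = 0 (h(y, Q) = 0*(6 + y) = 0)
m = -19/30 (m = -4*⅕ + 1*(⅙) = -⅘ + ⅙ = -19/30 ≈ -0.63333)
U(q) = 3*q (U(q) = 3*(q + q)/2 = 3*(2*q)/2 = 3*q)
h(-3, 11)*(U(m) + 52) = 0*(3*(-19/30) + 52) = 0*(-19/10 + 52) = 0*(501/10) = 0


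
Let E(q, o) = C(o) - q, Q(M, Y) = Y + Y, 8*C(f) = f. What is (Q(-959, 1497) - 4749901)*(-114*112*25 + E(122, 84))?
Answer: 3031483989061/2 ≈ 1.5157e+12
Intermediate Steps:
C(f) = f/8
Q(M, Y) = 2*Y
E(q, o) = -q + o/8 (E(q, o) = o/8 - q = -q + o/8)
(Q(-959, 1497) - 4749901)*(-114*112*25 + E(122, 84)) = (2*1497 - 4749901)*(-114*112*25 + (-1*122 + (1/8)*84)) = (2994 - 4749901)*(-12768*25 + (-122 + 21/2)) = -4746907*(-319200 - 223/2) = -4746907*(-638623/2) = 3031483989061/2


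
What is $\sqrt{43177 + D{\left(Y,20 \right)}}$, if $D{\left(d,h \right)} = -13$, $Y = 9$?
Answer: $6 \sqrt{1199} \approx 207.76$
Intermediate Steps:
$\sqrt{43177 + D{\left(Y,20 \right)}} = \sqrt{43177 - 13} = \sqrt{43164} = 6 \sqrt{1199}$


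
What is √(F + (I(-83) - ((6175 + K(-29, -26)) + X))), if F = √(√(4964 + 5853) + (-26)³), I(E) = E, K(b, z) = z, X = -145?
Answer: √(-6087 + √(-17576 + √10817)) ≈ 0.8471 + 78.024*I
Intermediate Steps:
F = √(-17576 + √10817) (F = √(√10817 - 17576) = √(-17576 + √10817) ≈ 132.18*I)
√(F + (I(-83) - ((6175 + K(-29, -26)) + X))) = √(√(-17576 + √10817) + (-83 - ((6175 - 26) - 145))) = √(√(-17576 + √10817) + (-83 - (6149 - 145))) = √(√(-17576 + √10817) + (-83 - 1*6004)) = √(√(-17576 + √10817) + (-83 - 6004)) = √(√(-17576 + √10817) - 6087) = √(-6087 + √(-17576 + √10817))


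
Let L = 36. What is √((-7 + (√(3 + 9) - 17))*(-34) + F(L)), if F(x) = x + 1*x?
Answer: 2*√(222 - 17*√3) ≈ 27.753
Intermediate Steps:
F(x) = 2*x (F(x) = x + x = 2*x)
√((-7 + (√(3 + 9) - 17))*(-34) + F(L)) = √((-7 + (√(3 + 9) - 17))*(-34) + 2*36) = √((-7 + (√12 - 17))*(-34) + 72) = √((-7 + (2*√3 - 17))*(-34) + 72) = √((-7 + (-17 + 2*√3))*(-34) + 72) = √((-24 + 2*√3)*(-34) + 72) = √((816 - 68*√3) + 72) = √(888 - 68*√3)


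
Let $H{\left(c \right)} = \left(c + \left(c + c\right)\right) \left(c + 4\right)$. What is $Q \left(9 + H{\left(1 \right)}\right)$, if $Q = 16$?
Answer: $384$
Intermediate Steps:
$H{\left(c \right)} = 3 c \left(4 + c\right)$ ($H{\left(c \right)} = \left(c + 2 c\right) \left(4 + c\right) = 3 c \left(4 + c\right)$)
$Q \left(9 + H{\left(1 \right)}\right) = 16 \left(9 + 3 \cdot 1 \left(4 + 1\right)\right) = 16 \left(9 + 3 \cdot 1 \cdot 5\right) = 16 \left(9 + 15\right) = 16 \cdot 24 = 384$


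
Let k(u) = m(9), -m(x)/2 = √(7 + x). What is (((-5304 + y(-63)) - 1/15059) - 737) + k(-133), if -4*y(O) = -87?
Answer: -363057435/60236 ≈ -6027.3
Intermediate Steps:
m(x) = -2*√(7 + x)
k(u) = -8 (k(u) = -2*√(7 + 9) = -2*√16 = -2*4 = -8)
y(O) = 87/4 (y(O) = -¼*(-87) = 87/4)
(((-5304 + y(-63)) - 1/15059) - 737) + k(-133) = (((-5304 + 87/4) - 1/15059) - 737) - 8 = ((-21129/4 - 1*1/15059) - 737) - 8 = ((-21129/4 - 1/15059) - 737) - 8 = (-318181615/60236 - 737) - 8 = -362575547/60236 - 8 = -363057435/60236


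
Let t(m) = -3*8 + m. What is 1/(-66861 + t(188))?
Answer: -1/66697 ≈ -1.4993e-5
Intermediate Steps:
t(m) = -24 + m
1/(-66861 + t(188)) = 1/(-66861 + (-24 + 188)) = 1/(-66861 + 164) = 1/(-66697) = -1/66697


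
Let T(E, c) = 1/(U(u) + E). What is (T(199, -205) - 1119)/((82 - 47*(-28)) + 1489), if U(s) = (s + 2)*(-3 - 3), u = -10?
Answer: -276392/713089 ≈ -0.38760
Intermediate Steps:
U(s) = -12 - 6*s (U(s) = (2 + s)*(-6) = -12 - 6*s)
T(E, c) = 1/(48 + E) (T(E, c) = 1/((-12 - 6*(-10)) + E) = 1/((-12 + 60) + E) = 1/(48 + E))
(T(199, -205) - 1119)/((82 - 47*(-28)) + 1489) = (1/(48 + 199) - 1119)/((82 - 47*(-28)) + 1489) = (1/247 - 1119)/((82 + 1316) + 1489) = (1/247 - 1119)/(1398 + 1489) = -276392/247/2887 = -276392/247*1/2887 = -276392/713089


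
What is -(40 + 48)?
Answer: -88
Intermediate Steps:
-(40 + 48) = -1*88 = -88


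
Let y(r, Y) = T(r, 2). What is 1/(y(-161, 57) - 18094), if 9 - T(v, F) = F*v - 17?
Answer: -1/17746 ≈ -5.6351e-5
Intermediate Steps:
T(v, F) = 26 - F*v (T(v, F) = 9 - (F*v - 17) = 9 - (-17 + F*v) = 9 + (17 - F*v) = 26 - F*v)
y(r, Y) = 26 - 2*r (y(r, Y) = 26 - 1*2*r = 26 - 2*r)
1/(y(-161, 57) - 18094) = 1/((26 - 2*(-161)) - 18094) = 1/((26 + 322) - 18094) = 1/(348 - 18094) = 1/(-17746) = -1/17746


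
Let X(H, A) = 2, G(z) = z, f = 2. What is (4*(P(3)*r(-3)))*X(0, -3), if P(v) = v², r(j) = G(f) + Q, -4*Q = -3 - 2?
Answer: 234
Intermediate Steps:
Q = 5/4 (Q = -(-3 - 2)/4 = -¼*(-5) = 5/4 ≈ 1.2500)
r(j) = 13/4 (r(j) = 2 + 5/4 = 13/4)
(4*(P(3)*r(-3)))*X(0, -3) = (4*(3²*(13/4)))*2 = (4*(9*(13/4)))*2 = (4*(117/4))*2 = 117*2 = 234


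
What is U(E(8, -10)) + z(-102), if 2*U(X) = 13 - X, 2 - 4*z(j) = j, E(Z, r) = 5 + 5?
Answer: 55/2 ≈ 27.500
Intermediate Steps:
E(Z, r) = 10
z(j) = ½ - j/4
U(X) = 13/2 - X/2 (U(X) = (13 - X)/2 = 13/2 - X/2)
U(E(8, -10)) + z(-102) = (13/2 - ½*10) + (½ - ¼*(-102)) = (13/2 - 5) + (½ + 51/2) = 3/2 + 26 = 55/2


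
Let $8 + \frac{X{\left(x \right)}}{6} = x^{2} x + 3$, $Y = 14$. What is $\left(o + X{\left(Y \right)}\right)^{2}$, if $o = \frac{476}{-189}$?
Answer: $\frac{196825322500}{729} \approx 2.6999 \cdot 10^{8}$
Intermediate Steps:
$X{\left(x \right)} = -30 + 6 x^{3}$ ($X{\left(x \right)} = -48 + 6 \left(x^{2} x + 3\right) = -48 + 6 \left(x^{3} + 3\right) = -48 + 6 \left(3 + x^{3}\right) = -48 + \left(18 + 6 x^{3}\right) = -30 + 6 x^{3}$)
$o = - \frac{68}{27}$ ($o = 476 \left(- \frac{1}{189}\right) = - \frac{68}{27} \approx -2.5185$)
$\left(o + X{\left(Y \right)}\right)^{2} = \left(- \frac{68}{27} - \left(30 - 6 \cdot 14^{3}\right)\right)^{2} = \left(- \frac{68}{27} + \left(-30 + 6 \cdot 2744\right)\right)^{2} = \left(- \frac{68}{27} + \left(-30 + 16464\right)\right)^{2} = \left(- \frac{68}{27} + 16434\right)^{2} = \left(\frac{443650}{27}\right)^{2} = \frac{196825322500}{729}$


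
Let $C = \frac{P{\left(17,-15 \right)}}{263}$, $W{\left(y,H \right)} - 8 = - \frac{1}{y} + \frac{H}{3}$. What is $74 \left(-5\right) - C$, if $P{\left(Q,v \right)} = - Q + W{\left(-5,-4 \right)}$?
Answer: $- \frac{1459498}{3945} \approx -369.96$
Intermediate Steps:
$W{\left(y,H \right)} = 8 - \frac{1}{y} + \frac{H}{3}$ ($W{\left(y,H \right)} = 8 + \left(- \frac{1}{y} + \frac{H}{3}\right) = 8 - \frac{1}{y} + \frac{H}{3}$)
$P{\left(Q,v \right)} = \frac{103}{15} - Q$ ($P{\left(Q,v \right)} = - Q + \left(8 - \frac{1}{-5} + \frac{1}{3} \left(-4\right)\right) = - Q - - \frac{103}{15} = - Q + \left(8 + \frac{1}{5} - \frac{4}{3}\right) = - Q + \frac{103}{15} = \frac{103}{15} - Q$)
$C = - \frac{152}{3945}$ ($C = \frac{\frac{103}{15} - 17}{263} = \left(\frac{103}{15} - 17\right) \frac{1}{263} = \left(- \frac{152}{15}\right) \frac{1}{263} = - \frac{152}{3945} \approx -0.03853$)
$74 \left(-5\right) - C = 74 \left(-5\right) - - \frac{152}{3945} = -370 + \frac{152}{3945} = - \frac{1459498}{3945}$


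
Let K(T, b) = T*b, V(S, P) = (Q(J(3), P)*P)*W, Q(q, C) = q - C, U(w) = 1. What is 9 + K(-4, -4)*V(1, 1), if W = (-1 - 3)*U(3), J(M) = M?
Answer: -119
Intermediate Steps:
W = -4 (W = (-1 - 3)*1 = -4*1 = -4)
V(S, P) = -4*P*(3 - P) (V(S, P) = ((3 - P)*P)*(-4) = (P*(3 - P))*(-4) = -4*P*(3 - P))
9 + K(-4, -4)*V(1, 1) = 9 + (-4*(-4))*(4*1*(-3 + 1)) = 9 + 16*(4*1*(-2)) = 9 + 16*(-8) = 9 - 128 = -119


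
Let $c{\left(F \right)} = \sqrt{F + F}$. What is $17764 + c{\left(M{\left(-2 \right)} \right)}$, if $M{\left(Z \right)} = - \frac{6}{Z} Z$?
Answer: $17764 + 2 i \sqrt{3} \approx 17764.0 + 3.4641 i$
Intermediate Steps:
$M{\left(Z \right)} = -6$
$c{\left(F \right)} = \sqrt{2} \sqrt{F}$ ($c{\left(F \right)} = \sqrt{2 F} = \sqrt{2} \sqrt{F}$)
$17764 + c{\left(M{\left(-2 \right)} \right)} = 17764 + \sqrt{2} \sqrt{-6} = 17764 + \sqrt{2} i \sqrt{6} = 17764 + 2 i \sqrt{3}$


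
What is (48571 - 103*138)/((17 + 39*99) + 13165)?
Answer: 34357/17043 ≈ 2.0159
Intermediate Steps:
(48571 - 103*138)/((17 + 39*99) + 13165) = (48571 - 14214)/((17 + 3861) + 13165) = 34357/(3878 + 13165) = 34357/17043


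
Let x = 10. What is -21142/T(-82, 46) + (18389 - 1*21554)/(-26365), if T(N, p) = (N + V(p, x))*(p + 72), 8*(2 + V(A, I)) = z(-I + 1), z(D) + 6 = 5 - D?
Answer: 58840684/25821881 ≈ 2.2787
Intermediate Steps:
z(D) = -1 - D (z(D) = -6 + (5 - D) = -1 - D)
V(A, I) = -9/4 + I/8 (V(A, I) = -2 + (-1 - (-I + 1))/8 = -2 + (-1 - (1 - I))/8 = -2 + (-1 + (-1 + I))/8 = -2 + (-2 + I)/8 = -2 + (-1/4 + I/8) = -9/4 + I/8)
T(N, p) = (-1 + N)*(72 + p) (T(N, p) = (N + (-9/4 + (1/8)*10))*(p + 72) = (N + (-9/4 + 5/4))*(72 + p) = (N - 1)*(72 + p) = (-1 + N)*(72 + p))
-21142/T(-82, 46) + (18389 - 1*21554)/(-26365) = -21142/(-72 - 1*46 + 72*(-82) - 82*46) + (18389 - 1*21554)/(-26365) = -21142/(-72 - 46 - 5904 - 3772) + (18389 - 21554)*(-1/26365) = -21142/(-9794) - 3165*(-1/26365) = -21142*(-1/9794) + 633/5273 = 10571/4897 + 633/5273 = 58840684/25821881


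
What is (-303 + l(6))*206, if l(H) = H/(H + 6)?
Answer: -62315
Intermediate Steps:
l(H) = H/(6 + H)
(-303 + l(6))*206 = (-303 + 6/(6 + 6))*206 = (-303 + 6/12)*206 = (-303 + 6*(1/12))*206 = (-303 + ½)*206 = -605/2*206 = -62315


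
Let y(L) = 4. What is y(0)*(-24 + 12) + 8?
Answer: -40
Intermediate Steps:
y(0)*(-24 + 12) + 8 = 4*(-24 + 12) + 8 = 4*(-12) + 8 = -48 + 8 = -40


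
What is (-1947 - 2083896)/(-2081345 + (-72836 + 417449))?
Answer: 2085843/1736732 ≈ 1.2010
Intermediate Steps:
(-1947 - 2083896)/(-2081345 + (-72836 + 417449)) = -2085843/(-2081345 + 344613) = -2085843/(-1736732) = -2085843*(-1/1736732) = 2085843/1736732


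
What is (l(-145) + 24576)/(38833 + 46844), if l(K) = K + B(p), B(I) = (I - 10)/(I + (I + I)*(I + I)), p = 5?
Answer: 513050/1799217 ≈ 0.28515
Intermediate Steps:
B(I) = (-10 + I)/(I + 4*I**2) (B(I) = (-10 + I)/(I + (2*I)*(2*I)) = (-10 + I)/(I + 4*I**2))
l(K) = -1/21 + K (l(K) = K + (-10 + 5)/(5*(1 + 4*5)) = K + (1/5)*(-5)/(1 + 20) = K + (1/5)*(-5)/21 = K + (1/5)*(1/21)*(-5) = K - 1/21 = -1/21 + K)
(l(-145) + 24576)/(38833 + 46844) = ((-1/21 - 145) + 24576)/(38833 + 46844) = (-3046/21 + 24576)/85677 = (513050/21)*(1/85677) = 513050/1799217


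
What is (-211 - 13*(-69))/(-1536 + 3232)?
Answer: 343/848 ≈ 0.40448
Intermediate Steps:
(-211 - 13*(-69))/(-1536 + 3232) = (-211 + 897)/1696 = 686*(1/1696) = 343/848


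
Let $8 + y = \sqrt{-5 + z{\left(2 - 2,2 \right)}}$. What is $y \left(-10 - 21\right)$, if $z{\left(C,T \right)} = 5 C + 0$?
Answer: $248 - 31 i \sqrt{5} \approx 248.0 - 69.318 i$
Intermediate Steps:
$z{\left(C,T \right)} = 5 C$
$y = -8 + i \sqrt{5}$ ($y = -8 + \sqrt{-5 + 5 \left(2 - 2\right)} = -8 + \sqrt{-5 + 5 \cdot 0} = -8 + \sqrt{-5 + 0} = -8 + \sqrt{-5} = -8 + i \sqrt{5} \approx -8.0 + 2.2361 i$)
$y \left(-10 - 21\right) = \left(-8 + i \sqrt{5}\right) \left(-10 - 21\right) = \left(-8 + i \sqrt{5}\right) \left(-31\right) = 248 - 31 i \sqrt{5}$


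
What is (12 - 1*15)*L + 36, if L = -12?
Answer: 72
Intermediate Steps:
(12 - 1*15)*L + 36 = (12 - 1*15)*(-12) + 36 = (12 - 15)*(-12) + 36 = -3*(-12) + 36 = 36 + 36 = 72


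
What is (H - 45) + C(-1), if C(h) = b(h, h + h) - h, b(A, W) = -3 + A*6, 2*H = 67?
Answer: -39/2 ≈ -19.500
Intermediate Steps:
H = 67/2 (H = (½)*67 = 67/2 ≈ 33.500)
b(A, W) = -3 + 6*A
C(h) = -3 + 5*h (C(h) = (-3 + 6*h) - h = -3 + 5*h)
(H - 45) + C(-1) = (67/2 - 45) + (-3 + 5*(-1)) = -23/2 + (-3 - 5) = -23/2 - 8 = -39/2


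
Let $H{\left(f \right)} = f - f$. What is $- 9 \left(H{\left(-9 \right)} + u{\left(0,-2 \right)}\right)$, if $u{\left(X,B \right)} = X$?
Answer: $0$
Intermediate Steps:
$H{\left(f \right)} = 0$
$- 9 \left(H{\left(-9 \right)} + u{\left(0,-2 \right)}\right) = - 9 \left(0 + 0\right) = \left(-9\right) 0 = 0$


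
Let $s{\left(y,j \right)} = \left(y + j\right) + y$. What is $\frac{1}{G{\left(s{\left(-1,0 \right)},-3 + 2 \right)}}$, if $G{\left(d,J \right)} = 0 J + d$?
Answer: $- \frac{1}{2} \approx -0.5$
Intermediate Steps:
$s{\left(y,j \right)} = j + 2 y$ ($s{\left(y,j \right)} = \left(j + y\right) + y = j + 2 y$)
$G{\left(d,J \right)} = d$ ($G{\left(d,J \right)} = 0 + d = d$)
$\frac{1}{G{\left(s{\left(-1,0 \right)},-3 + 2 \right)}} = \frac{1}{0 + 2 \left(-1\right)} = \frac{1}{0 - 2} = \frac{1}{-2} = - \frac{1}{2}$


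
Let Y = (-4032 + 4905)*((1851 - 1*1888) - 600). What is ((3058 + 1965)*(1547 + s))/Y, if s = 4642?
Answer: -10362449/185367 ≈ -55.902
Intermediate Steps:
Y = -556101 (Y = 873*((1851 - 1888) - 600) = 873*(-37 - 600) = 873*(-637) = -556101)
((3058 + 1965)*(1547 + s))/Y = ((3058 + 1965)*(1547 + 4642))/(-556101) = (5023*6189)*(-1/556101) = 31087347*(-1/556101) = -10362449/185367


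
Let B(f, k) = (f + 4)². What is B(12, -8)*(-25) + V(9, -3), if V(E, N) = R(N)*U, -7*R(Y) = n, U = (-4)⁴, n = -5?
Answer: -43520/7 ≈ -6217.1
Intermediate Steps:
B(f, k) = (4 + f)²
U = 256
R(Y) = 5/7 (R(Y) = -⅐*(-5) = 5/7)
V(E, N) = 1280/7 (V(E, N) = (5/7)*256 = 1280/7)
B(12, -8)*(-25) + V(9, -3) = (4 + 12)²*(-25) + 1280/7 = 16²*(-25) + 1280/7 = 256*(-25) + 1280/7 = -6400 + 1280/7 = -43520/7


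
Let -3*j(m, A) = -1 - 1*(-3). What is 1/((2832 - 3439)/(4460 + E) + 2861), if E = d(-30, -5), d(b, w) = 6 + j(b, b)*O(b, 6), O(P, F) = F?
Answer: 4462/12765175 ≈ 0.00034954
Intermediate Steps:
j(m, A) = -2/3 (j(m, A) = -(-1 - 1*(-3))/3 = -(-1 + 3)/3 = -1/3*2 = -2/3)
d(b, w) = 2 (d(b, w) = 6 - 2/3*6 = 6 - 4 = 2)
E = 2
1/((2832 - 3439)/(4460 + E) + 2861) = 1/((2832 - 3439)/(4460 + 2) + 2861) = 1/(-607/4462 + 2861) = 1/(12765175/4462) = 4462/12765175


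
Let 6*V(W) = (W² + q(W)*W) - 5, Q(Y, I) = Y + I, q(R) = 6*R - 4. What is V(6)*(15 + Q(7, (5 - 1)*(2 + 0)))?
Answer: 1115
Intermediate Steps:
q(R) = -4 + 6*R
Q(Y, I) = I + Y
V(W) = -⅚ + W²/6 + W*(-4 + 6*W)/6 (V(W) = ((W² + (-4 + 6*W)*W) - 5)/6 = ((W² + W*(-4 + 6*W)) - 5)/6 = (-5 + W² + W*(-4 + 6*W))/6 = -⅚ + W²/6 + W*(-4 + 6*W)/6)
V(6)*(15 + Q(7, (5 - 1)*(2 + 0))) = (-⅚ - ⅔*6 + (7/6)*6²)*(15 + ((5 - 1)*(2 + 0) + 7)) = (-⅚ - 4 + (7/6)*36)*(15 + (4*2 + 7)) = (-⅚ - 4 + 42)*(15 + (8 + 7)) = 223*(15 + 15)/6 = (223/6)*30 = 1115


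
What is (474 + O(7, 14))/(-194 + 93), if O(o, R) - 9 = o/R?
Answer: -967/202 ≈ -4.7871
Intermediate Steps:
O(o, R) = 9 + o/R
(474 + O(7, 14))/(-194 + 93) = (474 + (9 + 7/14))/(-194 + 93) = (474 + (9 + 7*(1/14)))/(-101) = (474 + (9 + 1/2))*(-1/101) = (474 + 19/2)*(-1/101) = (967/2)*(-1/101) = -967/202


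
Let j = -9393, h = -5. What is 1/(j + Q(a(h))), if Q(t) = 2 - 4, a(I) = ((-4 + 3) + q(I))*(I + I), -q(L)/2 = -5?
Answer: -1/9395 ≈ -0.00010644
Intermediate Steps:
q(L) = 10 (q(L) = -2*(-5) = 10)
a(I) = 18*I (a(I) = ((-4 + 3) + 10)*(I + I) = (-1 + 10)*(2*I) = 9*(2*I) = 18*I)
Q(t) = -2
1/(j + Q(a(h))) = 1/(-9393 - 2) = 1/(-9395) = -1/9395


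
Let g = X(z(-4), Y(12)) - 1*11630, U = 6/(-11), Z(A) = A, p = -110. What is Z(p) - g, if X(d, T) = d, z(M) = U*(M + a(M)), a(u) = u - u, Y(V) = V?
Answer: 126696/11 ≈ 11518.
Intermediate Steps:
a(u) = 0
U = -6/11 (U = 6*(-1/11) = -6/11 ≈ -0.54545)
z(M) = -6*M/11 (z(M) = -6*(M + 0)/11 = -6*M/11)
g = -127906/11 (g = -6/11*(-4) - 1*11630 = 24/11 - 11630 = -127906/11 ≈ -11628.)
Z(p) - g = -110 - 1*(-127906/11) = -110 + 127906/11 = 126696/11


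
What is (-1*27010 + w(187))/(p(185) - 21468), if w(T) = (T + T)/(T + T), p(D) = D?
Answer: 27009/21283 ≈ 1.2690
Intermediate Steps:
w(T) = 1 (w(T) = (2*T)/((2*T)) = (2*T)*(1/(2*T)) = 1)
(-1*27010 + w(187))/(p(185) - 21468) = (-1*27010 + 1)/(185 - 21468) = (-27010 + 1)/(-21283) = -27009*(-1/21283) = 27009/21283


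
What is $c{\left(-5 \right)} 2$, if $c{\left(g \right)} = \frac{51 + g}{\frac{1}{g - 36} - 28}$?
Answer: $- \frac{3772}{1149} \approx -3.2829$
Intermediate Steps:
$c{\left(g \right)} = \frac{51 + g}{-28 + \frac{1}{-36 + g}}$ ($c{\left(g \right)} = \frac{51 + g}{\frac{1}{-36 + g} - 28} = \frac{51 + g}{-28 + \frac{1}{-36 + g}}$)
$c{\left(-5 \right)} 2 = \frac{1836 - \left(-5\right)^{2} - -75}{-1009 + 28 \left(-5\right)} 2 = \frac{1836 - 25 + 75}{-1009 - 140} \cdot 2 = \frac{1836 - 25 + 75}{-1149} \cdot 2 = \left(- \frac{1}{1149}\right) 1886 \cdot 2 = \left(- \frac{1886}{1149}\right) 2 = - \frac{3772}{1149}$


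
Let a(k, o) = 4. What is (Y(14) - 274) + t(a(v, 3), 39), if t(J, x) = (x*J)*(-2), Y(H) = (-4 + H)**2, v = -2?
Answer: -486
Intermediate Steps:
t(J, x) = -2*J*x (t(J, x) = (J*x)*(-2) = -2*J*x)
(Y(14) - 274) + t(a(v, 3), 39) = ((-4 + 14)**2 - 274) - 2*4*39 = (10**2 - 274) - 312 = (100 - 274) - 312 = -174 - 312 = -486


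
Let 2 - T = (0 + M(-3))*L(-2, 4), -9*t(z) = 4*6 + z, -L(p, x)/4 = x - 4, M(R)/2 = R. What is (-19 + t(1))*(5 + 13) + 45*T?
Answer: -302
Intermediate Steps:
M(R) = 2*R
L(p, x) = 16 - 4*x (L(p, x) = -4*(x - 4) = -4*(-4 + x) = 16 - 4*x)
t(z) = -8/3 - z/9 (t(z) = -(4*6 + z)/9 = -(24 + z)/9 = -8/3 - z/9)
T = 2 (T = 2 - (0 + 2*(-3))*(16 - 4*4) = 2 - (0 - 6)*(16 - 16) = 2 - (-6)*0 = 2 - 1*0 = 2 + 0 = 2)
(-19 + t(1))*(5 + 13) + 45*T = (-19 + (-8/3 - ⅑*1))*(5 + 13) + 45*2 = (-19 + (-8/3 - ⅑))*18 + 90 = (-19 - 25/9)*18 + 90 = -196/9*18 + 90 = -392 + 90 = -302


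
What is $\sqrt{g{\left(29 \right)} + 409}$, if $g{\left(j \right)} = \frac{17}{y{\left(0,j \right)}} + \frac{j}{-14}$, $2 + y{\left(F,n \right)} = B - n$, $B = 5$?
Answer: $\frac{\sqrt{3364361}}{91} \approx 20.156$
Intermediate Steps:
$y{\left(F,n \right)} = 3 - n$ ($y{\left(F,n \right)} = -2 - \left(-5 + n\right) = 3 - n$)
$g{\left(j \right)} = \frac{17}{3 - j} - \frac{j}{14}$ ($g{\left(j \right)} = \frac{17}{3 - j} + \frac{j}{-14} = \frac{17}{3 - j} + j \left(- \frac{1}{14}\right) = \frac{17}{3 - j} - \frac{j}{14}$)
$\sqrt{g{\left(29 \right)} + 409} = \sqrt{\frac{-238 - 29 \left(-3 + 29\right)}{14 \left(-3 + 29\right)} + 409} = \sqrt{\frac{-238 - 29 \cdot 26}{14 \cdot 26} + 409} = \sqrt{\frac{1}{14} \cdot \frac{1}{26} \left(-238 - 754\right) + 409} = \sqrt{\frac{1}{14} \cdot \frac{1}{26} \left(-992\right) + 409} = \sqrt{- \frac{248}{91} + 409} = \sqrt{\frac{36971}{91}} = \frac{\sqrt{3364361}}{91}$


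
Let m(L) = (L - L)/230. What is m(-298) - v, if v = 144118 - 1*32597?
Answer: -111521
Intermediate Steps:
m(L) = 0 (m(L) = 0*(1/230) = 0)
v = 111521 (v = 144118 - 32597 = 111521)
m(-298) - v = 0 - 1*111521 = 0 - 111521 = -111521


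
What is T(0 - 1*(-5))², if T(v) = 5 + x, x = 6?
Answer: 121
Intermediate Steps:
T(v) = 11 (T(v) = 5 + 6 = 11)
T(0 - 1*(-5))² = 11² = 121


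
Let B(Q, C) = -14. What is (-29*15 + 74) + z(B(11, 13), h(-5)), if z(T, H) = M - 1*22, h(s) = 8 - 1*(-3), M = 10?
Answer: -373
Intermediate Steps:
h(s) = 11 (h(s) = 8 + 3 = 11)
z(T, H) = -12 (z(T, H) = 10 - 1*22 = 10 - 22 = -12)
(-29*15 + 74) + z(B(11, 13), h(-5)) = (-29*15 + 74) - 12 = (-435 + 74) - 12 = -361 - 12 = -373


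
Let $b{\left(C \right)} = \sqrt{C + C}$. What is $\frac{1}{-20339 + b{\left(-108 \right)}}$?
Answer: $- \frac{20339}{413675137} - \frac{6 i \sqrt{6}}{413675137} \approx -4.9167 \cdot 10^{-5} - 3.5528 \cdot 10^{-8} i$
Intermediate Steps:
$b{\left(C \right)} = \sqrt{2} \sqrt{C}$ ($b{\left(C \right)} = \sqrt{2 C} = \sqrt{2} \sqrt{C}$)
$\frac{1}{-20339 + b{\left(-108 \right)}} = \frac{1}{-20339 + \sqrt{2} \sqrt{-108}} = \frac{1}{-20339 + \sqrt{2} \cdot 6 i \sqrt{3}} = \frac{1}{-20339 + 6 i \sqrt{6}}$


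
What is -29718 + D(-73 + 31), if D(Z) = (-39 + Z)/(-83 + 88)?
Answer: -148671/5 ≈ -29734.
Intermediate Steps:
D(Z) = -39/5 + Z/5 (D(Z) = (-39 + Z)/5 = (-39 + Z)*(⅕) = -39/5 + Z/5)
-29718 + D(-73 + 31) = -29718 + (-39/5 + (-73 + 31)/5) = -29718 + (-39/5 + (⅕)*(-42)) = -29718 + (-39/5 - 42/5) = -29718 - 81/5 = -148671/5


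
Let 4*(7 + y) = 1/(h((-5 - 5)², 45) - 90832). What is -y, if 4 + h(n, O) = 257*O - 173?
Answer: 2224433/317776 ≈ 7.0000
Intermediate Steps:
h(n, O) = -177 + 257*O (h(n, O) = -4 + (257*O - 173) = -4 + (-173 + 257*O) = -177 + 257*O)
y = -2224433/317776 (y = -7 + 1/(4*((-177 + 257*45) - 90832)) = -7 + 1/(4*((-177 + 11565) - 90832)) = -7 + 1/(4*(11388 - 90832)) = -7 + (¼)/(-79444) = -7 + (¼)*(-1/79444) = -7 - 1/317776 = -2224433/317776 ≈ -7.0000)
-y = -1*(-2224433/317776) = 2224433/317776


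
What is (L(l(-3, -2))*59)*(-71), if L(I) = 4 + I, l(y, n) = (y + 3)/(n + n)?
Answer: -16756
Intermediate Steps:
l(y, n) = (3 + y)/(2*n) (l(y, n) = (3 + y)/((2*n)) = (3 + y)*(1/(2*n)) = (3 + y)/(2*n))
(L(l(-3, -2))*59)*(-71) = ((4 + (½)*(3 - 3)/(-2))*59)*(-71) = ((4 + (½)*(-½)*0)*59)*(-71) = ((4 + 0)*59)*(-71) = (4*59)*(-71) = 236*(-71) = -16756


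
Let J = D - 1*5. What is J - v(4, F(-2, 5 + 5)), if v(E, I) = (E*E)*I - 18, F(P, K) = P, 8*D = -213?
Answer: 147/8 ≈ 18.375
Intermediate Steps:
D = -213/8 (D = (⅛)*(-213) = -213/8 ≈ -26.625)
J = -253/8 (J = -213/8 - 1*5 = -213/8 - 5 = -253/8 ≈ -31.625)
v(E, I) = -18 + I*E² (v(E, I) = E²*I - 18 = I*E² - 18 = -18 + I*E²)
J - v(4, F(-2, 5 + 5)) = -253/8 - (-18 - 2*4²) = -253/8 - (-18 - 2*16) = -253/8 - (-18 - 32) = -253/8 - 1*(-50) = -253/8 + 50 = 147/8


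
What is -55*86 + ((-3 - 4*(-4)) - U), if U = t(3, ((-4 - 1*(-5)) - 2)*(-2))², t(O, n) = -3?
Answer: -4726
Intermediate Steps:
U = 9 (U = (-3)² = 9)
-55*86 + ((-3 - 4*(-4)) - U) = -55*86 + ((-3 - 4*(-4)) - 1*9) = -4730 + ((-3 + 16) - 9) = -4730 + (13 - 9) = -4730 + 4 = -4726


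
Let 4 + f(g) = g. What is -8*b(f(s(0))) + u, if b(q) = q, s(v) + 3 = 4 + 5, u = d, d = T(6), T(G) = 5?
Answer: -11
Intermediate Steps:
d = 5
u = 5
s(v) = 6 (s(v) = -3 + (4 + 5) = -3 + 9 = 6)
f(g) = -4 + g
-8*b(f(s(0))) + u = -8*(-4 + 6) + 5 = -8*2 + 5 = -16 + 5 = -11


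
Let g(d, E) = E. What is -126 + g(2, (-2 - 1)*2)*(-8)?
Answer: -78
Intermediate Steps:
-126 + g(2, (-2 - 1)*2)*(-8) = -126 + ((-2 - 1)*2)*(-8) = -126 - 3*2*(-8) = -126 - 6*(-8) = -126 + 48 = -78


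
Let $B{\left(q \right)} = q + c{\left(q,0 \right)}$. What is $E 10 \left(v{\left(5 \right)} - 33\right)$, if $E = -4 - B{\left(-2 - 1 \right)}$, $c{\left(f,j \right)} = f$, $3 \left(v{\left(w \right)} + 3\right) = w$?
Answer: $- \frac{2060}{3} \approx -686.67$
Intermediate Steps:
$v{\left(w \right)} = -3 + \frac{w}{3}$
$B{\left(q \right)} = 2 q$ ($B{\left(q \right)} = q + q = 2 q$)
$E = 2$ ($E = -4 - 2 \left(-2 - 1\right) = -4 - 2 \left(-3\right) = -4 - -6 = -4 + 6 = 2$)
$E 10 \left(v{\left(5 \right)} - 33\right) = 2 \cdot 10 \left(\left(-3 + \frac{1}{3} \cdot 5\right) - 33\right) = 20 \left(\left(-3 + \frac{5}{3}\right) - 33\right) = 20 \left(- \frac{4}{3} - 33\right) = 20 \left(- \frac{103}{3}\right) = - \frac{2060}{3}$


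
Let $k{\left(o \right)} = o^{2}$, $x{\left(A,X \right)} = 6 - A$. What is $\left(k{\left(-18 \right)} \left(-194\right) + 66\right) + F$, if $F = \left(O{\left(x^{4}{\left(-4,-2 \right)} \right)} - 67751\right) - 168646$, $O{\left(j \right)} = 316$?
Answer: $-298871$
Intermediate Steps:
$F = -236081$ ($F = \left(316 - 67751\right) - 168646 = -67435 - 168646 = -236081$)
$\left(k{\left(-18 \right)} \left(-194\right) + 66\right) + F = \left(\left(-18\right)^{2} \left(-194\right) + 66\right) - 236081 = \left(324 \left(-194\right) + 66\right) - 236081 = \left(-62856 + 66\right) - 236081 = -62790 - 236081 = -298871$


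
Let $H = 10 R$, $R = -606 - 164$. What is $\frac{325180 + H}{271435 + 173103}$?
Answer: $\frac{158740}{222269} \approx 0.71418$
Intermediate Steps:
$R = -770$ ($R = -606 - 164 = -770$)
$H = -7700$ ($H = 10 \left(-770\right) = -7700$)
$\frac{325180 + H}{271435 + 173103} = \frac{325180 - 7700}{271435 + 173103} = \frac{317480}{444538} = 317480 \cdot \frac{1}{444538} = \frac{158740}{222269}$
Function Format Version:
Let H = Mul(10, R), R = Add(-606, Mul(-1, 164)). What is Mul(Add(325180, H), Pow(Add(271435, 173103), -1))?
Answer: Rational(158740, 222269) ≈ 0.71418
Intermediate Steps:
R = -770 (R = Add(-606, -164) = -770)
H = -7700 (H = Mul(10, -770) = -7700)
Mul(Add(325180, H), Pow(Add(271435, 173103), -1)) = Mul(Add(325180, -7700), Pow(Add(271435, 173103), -1)) = Mul(317480, Pow(444538, -1)) = Mul(317480, Rational(1, 444538)) = Rational(158740, 222269)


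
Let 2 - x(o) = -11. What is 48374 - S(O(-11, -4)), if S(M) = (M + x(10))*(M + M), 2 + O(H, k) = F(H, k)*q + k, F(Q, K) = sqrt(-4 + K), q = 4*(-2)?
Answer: 49482 + 32*I*sqrt(2) ≈ 49482.0 + 45.255*I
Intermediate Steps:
q = -8
x(o) = 13 (x(o) = 2 - 1*(-11) = 2 + 11 = 13)
O(H, k) = -2 + k - 8*sqrt(-4 + k) (O(H, k) = -2 + (sqrt(-4 + k)*(-8) + k) = -2 + (-8*sqrt(-4 + k) + k) = -2 + (k - 8*sqrt(-4 + k)) = -2 + k - 8*sqrt(-4 + k))
S(M) = 2*M*(13 + M) (S(M) = (M + 13)*(M + M) = (13 + M)*(2*M) = 2*M*(13 + M))
48374 - S(O(-11, -4)) = 48374 - 2*(-2 - 4 - 8*sqrt(-4 - 4))*(13 + (-2 - 4 - 8*sqrt(-4 - 4))) = 48374 - 2*(-2 - 4 - 16*I*sqrt(2))*(13 + (-2 - 4 - 16*I*sqrt(2))) = 48374 - 2*(-6 - 16*I*sqrt(2))*(13 + (-6 - 16*I*sqrt(2))) = 48374 - 2*(-6 - 16*I*sqrt(2))*(7 - 16*I*sqrt(2))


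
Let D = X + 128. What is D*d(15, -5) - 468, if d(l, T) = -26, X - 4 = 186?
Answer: -8736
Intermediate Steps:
X = 190 (X = 4 + 186 = 190)
D = 318 (D = 190 + 128 = 318)
D*d(15, -5) - 468 = 318*(-26) - 468 = -8268 - 468 = -8736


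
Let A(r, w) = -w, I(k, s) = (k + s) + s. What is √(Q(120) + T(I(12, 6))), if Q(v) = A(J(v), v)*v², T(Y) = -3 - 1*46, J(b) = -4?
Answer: I*√1728049 ≈ 1314.6*I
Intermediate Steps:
I(k, s) = k + 2*s
T(Y) = -49 (T(Y) = -3 - 46 = -49)
Q(v) = -v³ (Q(v) = (-v)*v² = -v³)
√(Q(120) + T(I(12, 6))) = √(-1*120³ - 49) = √(-1*1728000 - 49) = √(-1728000 - 49) = √(-1728049) = I*√1728049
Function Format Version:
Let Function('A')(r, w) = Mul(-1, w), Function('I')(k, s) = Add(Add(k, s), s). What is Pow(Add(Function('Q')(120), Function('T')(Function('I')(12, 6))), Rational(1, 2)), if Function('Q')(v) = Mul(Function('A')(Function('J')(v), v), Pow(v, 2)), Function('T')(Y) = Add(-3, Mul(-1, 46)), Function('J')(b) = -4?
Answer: Mul(I, Pow(1728049, Rational(1, 2))) ≈ Mul(1314.6, I)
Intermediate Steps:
Function('I')(k, s) = Add(k, Mul(2, s))
Function('T')(Y) = -49 (Function('T')(Y) = Add(-3, -46) = -49)
Function('Q')(v) = Mul(-1, Pow(v, 3)) (Function('Q')(v) = Mul(Mul(-1, v), Pow(v, 2)) = Mul(-1, Pow(v, 3)))
Pow(Add(Function('Q')(120), Function('T')(Function('I')(12, 6))), Rational(1, 2)) = Pow(Add(Mul(-1, Pow(120, 3)), -49), Rational(1, 2)) = Pow(Add(Mul(-1, 1728000), -49), Rational(1, 2)) = Pow(Add(-1728000, -49), Rational(1, 2)) = Pow(-1728049, Rational(1, 2)) = Mul(I, Pow(1728049, Rational(1, 2)))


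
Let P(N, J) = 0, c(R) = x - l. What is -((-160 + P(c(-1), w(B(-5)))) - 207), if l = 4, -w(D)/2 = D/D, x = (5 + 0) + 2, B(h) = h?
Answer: 367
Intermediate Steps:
x = 7 (x = 5 + 2 = 7)
w(D) = -2 (w(D) = -2*D/D = -2*1 = -2)
c(R) = 3 (c(R) = 7 - 1*4 = 7 - 4 = 3)
-((-160 + P(c(-1), w(B(-5)))) - 207) = -((-160 + 0) - 207) = -(-160 - 207) = -1*(-367) = 367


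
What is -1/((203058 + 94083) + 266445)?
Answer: -1/563586 ≈ -1.7744e-6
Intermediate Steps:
-1/((203058 + 94083) + 266445) = -1/(297141 + 266445) = -1/563586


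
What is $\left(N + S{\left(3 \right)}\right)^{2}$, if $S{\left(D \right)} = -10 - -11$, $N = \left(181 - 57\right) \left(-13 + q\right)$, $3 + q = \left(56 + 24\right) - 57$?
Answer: $755161$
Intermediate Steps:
$q = 20$ ($q = -3 + \left(\left(56 + 24\right) - 57\right) = -3 + \left(80 - 57\right) = -3 + 23 = 20$)
$N = 868$ ($N = \left(181 - 57\right) \left(-13 + 20\right) = 124 \cdot 7 = 868$)
$S{\left(D \right)} = 1$ ($S{\left(D \right)} = -10 + 11 = 1$)
$\left(N + S{\left(3 \right)}\right)^{2} = \left(868 + 1\right)^{2} = 869^{2} = 755161$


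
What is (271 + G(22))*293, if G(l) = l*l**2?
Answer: 3199267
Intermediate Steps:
G(l) = l**3
(271 + G(22))*293 = (271 + 22**3)*293 = (271 + 10648)*293 = 10919*293 = 3199267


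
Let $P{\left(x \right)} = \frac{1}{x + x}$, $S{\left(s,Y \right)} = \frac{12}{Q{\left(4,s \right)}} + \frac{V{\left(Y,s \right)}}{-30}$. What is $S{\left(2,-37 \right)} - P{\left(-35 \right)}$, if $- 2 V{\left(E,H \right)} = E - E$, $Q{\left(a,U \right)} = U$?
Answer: $\frac{421}{70} \approx 6.0143$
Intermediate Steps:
$V{\left(E,H \right)} = 0$ ($V{\left(E,H \right)} = - \frac{E - E}{2} = \left(- \frac{1}{2}\right) 0 = 0$)
$S{\left(s,Y \right)} = \frac{12}{s}$ ($S{\left(s,Y \right)} = \frac{12}{s} + \frac{0}{-30} = \frac{12}{s} + 0 \left(- \frac{1}{30}\right) = \frac{12}{s} + 0 = \frac{12}{s}$)
$P{\left(x \right)} = \frac{1}{2 x}$
$S{\left(2,-37 \right)} - P{\left(-35 \right)} = \frac{12}{2} - \frac{1}{2 \left(-35\right)} = 12 \cdot \frac{1}{2} - \frac{1}{2} \left(- \frac{1}{35}\right) = 6 - - \frac{1}{70} = 6 + \frac{1}{70} = \frac{421}{70}$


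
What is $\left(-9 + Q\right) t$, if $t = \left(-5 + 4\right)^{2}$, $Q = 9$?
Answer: $0$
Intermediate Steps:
$t = 1$ ($t = \left(-1\right)^{2} = 1$)
$\left(-9 + Q\right) t = \left(-9 + 9\right) 1 = 0 \cdot 1 = 0$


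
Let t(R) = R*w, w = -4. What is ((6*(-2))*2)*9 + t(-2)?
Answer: -208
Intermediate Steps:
t(R) = -4*R (t(R) = R*(-4) = -4*R)
((6*(-2))*2)*9 + t(-2) = ((6*(-2))*2)*9 - 4*(-2) = -12*2*9 + 8 = -24*9 + 8 = -216 + 8 = -208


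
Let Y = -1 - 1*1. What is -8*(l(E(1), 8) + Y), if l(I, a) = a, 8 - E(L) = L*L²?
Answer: -48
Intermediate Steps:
E(L) = 8 - L³ (E(L) = 8 - L*L² = 8 - L³)
Y = -2 (Y = -1 - 1 = -2)
-8*(l(E(1), 8) + Y) = -8*(8 - 2) = -8*6 = -48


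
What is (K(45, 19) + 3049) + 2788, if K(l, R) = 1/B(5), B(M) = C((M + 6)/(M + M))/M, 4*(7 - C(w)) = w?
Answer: 1570353/269 ≈ 5837.7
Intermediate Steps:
C(w) = 7 - w/4
B(M) = (7 - (6 + M)/(8*M))/M (B(M) = (7 - (M + 6)/(4*(M + M)))/M = (7 - (6 + M)/(4*(2*M)))/M = (7 - (6 + M)*1/(2*M)/4)/M = (7 - (6 + M)/(8*M))/M)
K(l, R) = 200/269 (K(l, R) = 1/((⅛)*(-6 + 55*5)/5²) = 1/((⅛)*(1/25)*(-6 + 275)) = 1/((⅛)*(1/25)*269) = 1/(269/200) = 200/269)
(K(45, 19) + 3049) + 2788 = (200/269 + 3049) + 2788 = 820381/269 + 2788 = 1570353/269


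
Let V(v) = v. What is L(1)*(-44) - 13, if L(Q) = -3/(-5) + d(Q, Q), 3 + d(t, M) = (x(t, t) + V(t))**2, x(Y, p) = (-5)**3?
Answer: -3382257/5 ≈ -6.7645e+5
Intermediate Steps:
x(Y, p) = -125
d(t, M) = -3 + (-125 + t)**2
L(Q) = -12/5 + (-125 + Q)**2 (L(Q) = -3/(-5) + (-3 + (-125 + Q)**2) = -3*(-1/5) + (-3 + (-125 + Q)**2) = 3/5 + (-3 + (-125 + Q)**2) = -12/5 + (-125 + Q)**2)
L(1)*(-44) - 13 = (-12/5 + (-125 + 1)**2)*(-44) - 13 = (-12/5 + (-124)**2)*(-44) - 13 = (-12/5 + 15376)*(-44) - 13 = (76868/5)*(-44) - 13 = -3382192/5 - 13 = -3382257/5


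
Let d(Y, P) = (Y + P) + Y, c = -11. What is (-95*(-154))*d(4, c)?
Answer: -43890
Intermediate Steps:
d(Y, P) = P + 2*Y (d(Y, P) = (P + Y) + Y = P + 2*Y)
(-95*(-154))*d(4, c) = (-95*(-154))*(-11 + 2*4) = 14630*(-11 + 8) = 14630*(-3) = -43890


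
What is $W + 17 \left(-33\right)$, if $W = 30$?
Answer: $-531$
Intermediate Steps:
$W + 17 \left(-33\right) = 30 + 17 \left(-33\right) = 30 - 561 = -531$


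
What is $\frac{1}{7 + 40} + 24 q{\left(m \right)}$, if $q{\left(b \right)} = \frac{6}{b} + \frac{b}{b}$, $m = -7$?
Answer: $\frac{1135}{329} \approx 3.4498$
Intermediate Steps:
$q{\left(b \right)} = 1 + \frac{6}{b}$ ($q{\left(b \right)} = \frac{6}{b} + 1 = 1 + \frac{6}{b}$)
$\frac{1}{7 + 40} + 24 q{\left(m \right)} = \frac{1}{7 + 40} + 24 \frac{6 - 7}{-7} = \frac{1}{47} + 24 \left(\left(- \frac{1}{7}\right) \left(-1\right)\right) = \frac{1}{47} + 24 \cdot \frac{1}{7} = \frac{1}{47} + \frac{24}{7} = \frac{1135}{329}$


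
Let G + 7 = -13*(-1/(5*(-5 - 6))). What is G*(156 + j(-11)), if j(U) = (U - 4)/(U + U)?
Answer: -685953/605 ≈ -1133.8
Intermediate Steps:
j(U) = (-4 + U)/(2*U) (j(U) = (-4 + U)/((2*U)) = (-4 + U)*(1/(2*U)) = (-4 + U)/(2*U))
G = -398/55 (G = -7 - 13*(-1/(5*(-5 - 6))) = -7 - 13/((-5*(-11))) = -7 - 13/55 = -398/55 ≈ -7.2364)
G*(156 + j(-11)) = -398*(156 + (1/2)*(-4 - 11)/(-11))/55 = -398*(156 + (1/2)*(-1/11)*(-15))/55 = -398*(156 + 15/22)/55 = -398/55*3447/22 = -685953/605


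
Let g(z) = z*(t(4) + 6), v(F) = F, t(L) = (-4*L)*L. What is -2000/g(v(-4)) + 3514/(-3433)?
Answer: -960156/99557 ≈ -9.6443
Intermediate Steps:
t(L) = -4*L²
g(z) = -58*z (g(z) = z*(-4*4² + 6) = z*(-4*16 + 6) = z*(-64 + 6) = z*(-58) = -58*z)
-2000/g(v(-4)) + 3514/(-3433) = -2000/((-58*(-4))) + 3514/(-3433) = -2000/232 + 3514*(-1/3433) = -2000*1/232 - 3514/3433 = -250/29 - 3514/3433 = -960156/99557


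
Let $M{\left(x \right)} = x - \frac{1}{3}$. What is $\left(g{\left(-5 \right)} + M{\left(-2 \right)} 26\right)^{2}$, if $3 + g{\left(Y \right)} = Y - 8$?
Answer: $\frac{52900}{9} \approx 5877.8$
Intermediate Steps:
$g{\left(Y \right)} = -11 + Y$ ($g{\left(Y \right)} = -3 + \left(Y - 8\right) = -3 + \left(-8 + Y\right) = -11 + Y$)
$M{\left(x \right)} = - \frac{1}{3} + x$ ($M{\left(x \right)} = x - \frac{1}{3} = - \frac{1}{3} + x$)
$\left(g{\left(-5 \right)} + M{\left(-2 \right)} 26\right)^{2} = \left(\left(-11 - 5\right) + \left(- \frac{1}{3} - 2\right) 26\right)^{2} = \left(-16 - \frac{182}{3}\right)^{2} = \left(- \frac{230}{3}\right)^{2} = \frac{52900}{9}$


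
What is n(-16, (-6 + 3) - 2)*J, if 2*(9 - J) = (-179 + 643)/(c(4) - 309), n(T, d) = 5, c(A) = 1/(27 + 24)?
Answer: 384135/7879 ≈ 48.754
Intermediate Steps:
c(A) = 1/51
J = 76827/7879 (J = 9 - (-179 + 643)/(2*(1/51 - 309)) = 9 - 232/(-15758/51) = 9 - 232*(-51)/15758 = 9 - 1/2*(-11832/7879) = 9 + 5916/7879 = 76827/7879 ≈ 9.7509)
n(-16, (-6 + 3) - 2)*J = 5*(76827/7879) = 384135/7879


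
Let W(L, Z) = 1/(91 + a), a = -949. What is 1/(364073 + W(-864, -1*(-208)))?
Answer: 858/312374633 ≈ 2.7467e-6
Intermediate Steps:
W(L, Z) = -1/858 (W(L, Z) = 1/(91 - 949) = 1/(-858) = -1/858)
1/(364073 + W(-864, -1*(-208))) = 1/(364073 - 1/858) = 1/(312374633/858) = 858/312374633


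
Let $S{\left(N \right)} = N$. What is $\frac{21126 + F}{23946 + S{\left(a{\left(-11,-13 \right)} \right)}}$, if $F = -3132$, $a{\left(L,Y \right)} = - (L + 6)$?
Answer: $\frac{17994}{23951} \approx 0.75128$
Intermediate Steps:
$a{\left(L,Y \right)} = -6 - L$ ($a{\left(L,Y \right)} = - (6 + L) = -6 - L$)
$\frac{21126 + F}{23946 + S{\left(a{\left(-11,-13 \right)} \right)}} = \frac{21126 - 3132}{23946 - -5} = \frac{17994}{23946 + \left(-6 + 11\right)} = \frac{17994}{23946 + 5} = \frac{17994}{23951}$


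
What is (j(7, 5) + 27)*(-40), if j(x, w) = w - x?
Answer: -1000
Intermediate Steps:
(j(7, 5) + 27)*(-40) = ((5 - 1*7) + 27)*(-40) = ((5 - 7) + 27)*(-40) = (-2 + 27)*(-40) = 25*(-40) = -1000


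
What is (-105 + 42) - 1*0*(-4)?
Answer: -63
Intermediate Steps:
(-105 + 42) - 1*0*(-4) = -63 + 0*(-4) = -63 + 0 = -63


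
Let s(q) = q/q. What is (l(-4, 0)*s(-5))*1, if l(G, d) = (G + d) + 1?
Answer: -3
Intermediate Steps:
s(q) = 1
l(G, d) = 1 + G + d
(l(-4, 0)*s(-5))*1 = ((1 - 4 + 0)*1)*1 = -3*1*1 = -3*1 = -3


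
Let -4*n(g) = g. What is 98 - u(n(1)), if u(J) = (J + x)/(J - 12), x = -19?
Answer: 675/7 ≈ 96.429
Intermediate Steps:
n(g) = -g/4
u(J) = (-19 + J)/(-12 + J) (u(J) = (J - 19)/(J - 12) = (-19 + J)/(-12 + J))
98 - u(n(1)) = 98 - (-19 - ¼*1)/(-12 - ¼*1) = 98 - (-19 - ¼)/(-12 - ¼) = 98 - (-77)/((-49/4)*4) = 98 - (-4)*(-77)/(49*4) = 98 - 1*11/7 = 98 - 11/7 = 675/7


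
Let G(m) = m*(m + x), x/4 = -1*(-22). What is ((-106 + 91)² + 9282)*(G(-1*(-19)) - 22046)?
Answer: -190263591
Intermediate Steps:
x = 88 (x = 4*(-1*(-22)) = 4*22 = 88)
G(m) = m*(88 + m) (G(m) = m*(m + 88) = m*(88 + m))
((-106 + 91)² + 9282)*(G(-1*(-19)) - 22046) = ((-106 + 91)² + 9282)*((-1*(-19))*(88 - 1*(-19)) - 22046) = ((-15)² + 9282)*(19*(88 + 19) - 22046) = (225 + 9282)*(19*107 - 22046) = 9507*(2033 - 22046) = 9507*(-20013) = -190263591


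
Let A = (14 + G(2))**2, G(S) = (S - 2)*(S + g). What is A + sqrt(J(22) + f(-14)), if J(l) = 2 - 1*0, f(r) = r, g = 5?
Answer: 196 + 2*I*sqrt(3) ≈ 196.0 + 3.4641*I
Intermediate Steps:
G(S) = (-2 + S)*(5 + S) (G(S) = (S - 2)*(S + 5) = (-2 + S)*(5 + S))
J(l) = 2 (J(l) = 2 + 0 = 2)
A = 196 (A = (14 + (-10 + 2**2 + 3*2))**2 = (14 + (-10 + 4 + 6))**2 = (14 + 0)**2 = 14**2 = 196)
A + sqrt(J(22) + f(-14)) = 196 + sqrt(2 - 14) = 196 + sqrt(-12) = 196 + 2*I*sqrt(3)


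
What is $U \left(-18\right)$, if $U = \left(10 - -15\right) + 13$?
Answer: $-684$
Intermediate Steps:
$U = 38$ ($U = \left(10 + 15\right) + 13 = 25 + 13 = 38$)
$U \left(-18\right) = 38 \left(-18\right) = -684$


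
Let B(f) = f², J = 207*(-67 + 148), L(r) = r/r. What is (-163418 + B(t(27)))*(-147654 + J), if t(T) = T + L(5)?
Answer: 21286676358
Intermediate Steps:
L(r) = 1
t(T) = 1 + T (t(T) = T + 1 = 1 + T)
J = 16767 (J = 207*81 = 16767)
(-163418 + B(t(27)))*(-147654 + J) = (-163418 + (1 + 27)²)*(-147654 + 16767) = (-163418 + 28²)*(-130887) = (-163418 + 784)*(-130887) = -162634*(-130887) = 21286676358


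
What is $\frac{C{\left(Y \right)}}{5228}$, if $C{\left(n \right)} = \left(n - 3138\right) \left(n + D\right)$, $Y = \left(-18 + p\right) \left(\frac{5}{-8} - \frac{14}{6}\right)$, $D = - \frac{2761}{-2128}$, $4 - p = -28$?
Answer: $\frac{9771784513}{400506624} \approx 24.399$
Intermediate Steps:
$p = 32$ ($p = 4 - -28 = 4 + 28 = 32$)
$D = \frac{2761}{2128}$ ($D = \left(-2761\right) \left(- \frac{1}{2128}\right) = \frac{2761}{2128} \approx 1.2975$)
$Y = - \frac{497}{12}$ ($Y = \left(-18 + 32\right) \left(\frac{5}{-8} - \frac{14}{6}\right) = 14 \left(5 \left(- \frac{1}{8}\right) - \frac{7}{3}\right) = 14 \left(- \frac{5}{8} - \frac{7}{3}\right) = 14 \left(- \frac{71}{24}\right) = - \frac{497}{12} \approx -41.417$)
$C{\left(n \right)} = \left(-3138 + n\right) \left(\frac{2761}{2128} + n\right)$ ($C{\left(n \right)} = \left(n - 3138\right) \left(n + \frac{2761}{2128}\right) = \left(-3138 + n\right) \left(\frac{2761}{2128} + n\right)$)
$\frac{C{\left(Y \right)}}{5228} = \frac{- \frac{4332009}{1064} + \left(- \frac{497}{12}\right)^{2} - - \frac{473918113}{3648}}{5228} = \left(- \frac{4332009}{1064} + \frac{247009}{144} + \frac{473918113}{3648}\right) \frac{1}{5228} = \frac{9771784513}{76608} \cdot \frac{1}{5228} = \frac{9771784513}{400506624}$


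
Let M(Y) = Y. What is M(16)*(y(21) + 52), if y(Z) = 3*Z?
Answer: 1840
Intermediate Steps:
M(16)*(y(21) + 52) = 16*(3*21 + 52) = 16*(63 + 52) = 16*115 = 1840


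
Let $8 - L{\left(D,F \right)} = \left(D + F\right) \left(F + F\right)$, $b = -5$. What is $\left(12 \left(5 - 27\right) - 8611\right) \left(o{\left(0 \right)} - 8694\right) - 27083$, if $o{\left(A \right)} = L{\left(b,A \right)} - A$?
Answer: $77061167$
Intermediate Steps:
$L{\left(D,F \right)} = 8 - 2 F \left(D + F\right)$ ($L{\left(D,F \right)} = 8 - \left(D + F\right) \left(F + F\right) = 8 - \left(D + F\right) 2 F = 8 - 2 F \left(D + F\right)$)
$o{\left(A \right)} = 8 - 2 A^{2} + 9 A$ ($o{\left(A \right)} = \left(8 - 2 A^{2} - - 10 A\right) - A = \left(8 - 2 A^{2} + 10 A\right) - A = 8 - 2 A^{2} + 9 A$)
$\left(12 \left(5 - 27\right) - 8611\right) \left(o{\left(0 \right)} - 8694\right) - 27083 = \left(12 \left(5 - 27\right) - 8611\right) \left(\left(8 - 2 \cdot 0^{2} + 9 \cdot 0\right) - 8694\right) - 27083 = \left(12 \left(-22\right) - 8611\right) \left(\left(8 - 0 + 0\right) - 8694\right) - 27083 = \left(-264 - 8611\right) \left(\left(8 + 0 + 0\right) - 8694\right) - 27083 = - 8875 \left(8 - 8694\right) - 27083 = \left(-8875\right) \left(-8686\right) - 27083 = 77088250 - 27083 = 77061167$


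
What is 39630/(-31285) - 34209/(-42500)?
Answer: -122809287/265922500 ≈ -0.46182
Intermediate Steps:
39630/(-31285) - 34209/(-42500) = 39630*(-1/31285) - 34209*(-1/42500) = -7926/6257 + 34209/42500 = -122809287/265922500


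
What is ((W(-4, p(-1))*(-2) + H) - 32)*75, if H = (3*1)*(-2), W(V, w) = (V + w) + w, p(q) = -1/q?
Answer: -2550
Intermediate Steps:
W(V, w) = V + 2*w
H = -6 (H = 3*(-2) = -6)
((W(-4, p(-1))*(-2) + H) - 32)*75 = (((-4 + 2*(-1/(-1)))*(-2) - 6) - 32)*75 = (((-4 + 2*(-1*(-1)))*(-2) - 6) - 32)*75 = (((-4 + 2*1)*(-2) - 6) - 32)*75 = (((-4 + 2)*(-2) - 6) - 32)*75 = ((-2*(-2) - 6) - 32)*75 = ((4 - 6) - 32)*75 = (-2 - 32)*75 = -34*75 = -2550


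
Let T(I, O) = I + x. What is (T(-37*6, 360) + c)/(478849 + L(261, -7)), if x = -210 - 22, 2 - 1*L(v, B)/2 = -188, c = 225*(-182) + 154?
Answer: -13750/159743 ≈ -0.086076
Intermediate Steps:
c = -40796 (c = -40950 + 154 = -40796)
L(v, B) = 380 (L(v, B) = 4 - 2*(-188) = 4 + 376 = 380)
x = -232
T(I, O) = -232 + I (T(I, O) = I - 232 = -232 + I)
(T(-37*6, 360) + c)/(478849 + L(261, -7)) = ((-232 - 37*6) - 40796)/(478849 + 380) = ((-232 - 222) - 40796)/479229 = (-454 - 40796)*(1/479229) = -41250*1/479229 = -13750/159743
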